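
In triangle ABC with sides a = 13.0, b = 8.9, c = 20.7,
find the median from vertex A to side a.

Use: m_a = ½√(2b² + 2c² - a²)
m_a = ½√(2·8.9² + 2·20.7² − 13.0²) = ½√(2·79.21 + 2·428.49 − 169) = ½√(158.42 + 856.98 − 169) = ½√846.4
√846.4 ≈ 29.093, so m_a ≈ 14.5465

m_a = 14.55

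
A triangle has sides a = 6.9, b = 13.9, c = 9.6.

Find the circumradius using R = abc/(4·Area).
First find the area with Heron's formula.
s = (6.9 + 13.9 + 9.6)/2 = 15.2
Area = √(s(s−a)(s−b)(s−c)) = √(15.2·8.3·1.3·5.6) ≈ √918.445 ≈ 30.3059
abc = 6.9·13.9·9.6 = 920.736
R = abc/(4·Area) ≈ 920.736/(4·30.3059) = 920.736/121.223 ≈ 7.59536

R = 7.595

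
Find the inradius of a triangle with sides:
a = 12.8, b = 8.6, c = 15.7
r = Area/s where s is the semi-perimeter.
s = (12.8 + 8.6 + 15.7)/2 = 37.1/2 = 18.55
Area = √(s(s−a)(s−b)(s−c)) = √(18.55·5.75·9.95·2.85) ≈ √3024.68 ≈ 54.9971
r ≈ 54.9971/18.55 ≈ 2.9648

r = 2.965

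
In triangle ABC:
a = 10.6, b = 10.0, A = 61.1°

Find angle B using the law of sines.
a/sin(A) = b/sin(B)  ⇒  sin(B) = b·sin(A)/a = 10.0·sin(61.1°)/10.6
sin(61.1°) ≈ 0.875465
sin(B) ≈ 10.0·0.875465/10.6 ≈ 8.75465/10.6 ≈ 0.82591
B = arcsin(0.82591) ≈ 55.6809°
(Since b ≤ a we need B ≤ A, so the obtuse alternative 180° − 55.6809° ≈ 124.319° is rejected.)

B = 55.68°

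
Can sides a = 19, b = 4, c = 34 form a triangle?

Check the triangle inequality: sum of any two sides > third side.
a + b vs c: 19 + 4 = 23 ≤ 34  ✗
a + c vs b: 19 + 34 = 53 > 4  ✓
b + c vs a: 4 + 34 = 38 > 19  ✓

No: 19 + 4 = 23 is not > 34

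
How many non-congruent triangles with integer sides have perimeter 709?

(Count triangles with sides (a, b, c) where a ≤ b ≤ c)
Let a ≤ b ≤ c with a + b + c = 709. The only binding inequality is a + b > c, i.e. 709 − c > c, so c < 709/2; and c ≥ 709/3 since c is the largest side.
So 237 ≤ c ≤ 354. For each c, b runs from ⌈(709 − c)/2⌉ up to c (then a = 709 − b − c satisfies 1 ≤ a ≤ b automatically), giving c − ⌈(709 − c)/2⌉ + 1 choices.
Summing over c: 2 + 3 + 5 + 6 + … + 176 + 177  (118 terms, c = 237, …, 354) = 10561
Check (closed form: nearest integer to p²/48 for even p, (p+3)²/48 for odd p): (709+3)²/48 = 712²/48 = 506944/48 ≈ 10561.33 → 10561

10561 triangles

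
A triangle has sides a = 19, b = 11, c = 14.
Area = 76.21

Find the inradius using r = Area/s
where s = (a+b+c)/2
s = (19 + 11 + 14)/2 = 44/2 = 22
r = Area/s = 76.21/22 ≈ 3.46409

r = 3.464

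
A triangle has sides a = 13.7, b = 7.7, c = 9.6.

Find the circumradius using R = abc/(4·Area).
First find the area with Heron's formula.
s = (13.7 + 7.7 + 9.6)/2 = 15.5
Area = √(s(s−a)(s−b)(s−c)) = √(15.5·1.8·7.8·5.9) ≈ √1283.96 ≈ 35.8324
abc = 13.7·7.7·9.6 = 1012.704
R = abc/(4·Area) ≈ 1012.704/(4·35.8324) = 1012.704/143.329 ≈ 7.06557

R = 7.066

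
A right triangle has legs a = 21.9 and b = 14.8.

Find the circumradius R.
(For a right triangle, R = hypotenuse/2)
Hypotenuse c = √(a² + b²) = √(479.61 + 219.04) = √698.65 ≈ 26.432
R = c/2 ≈ 26.432/2 ≈ 13.216

R = 13.22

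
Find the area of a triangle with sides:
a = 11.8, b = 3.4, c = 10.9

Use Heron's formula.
s = (11.8 + 3.4 + 10.9)/2 = 26.1/2 = 13.05
s − a = 1.25, s − b = 9.65, s − c = 2.15
s(s−a)(s−b)(s−c) = 13.05·1.25·9.65·2.15 ≈ 338.444
Area = √338.444 ≈ 18.3968

Area = 18.4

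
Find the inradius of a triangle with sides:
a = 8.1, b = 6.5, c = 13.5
r = Area/s where s is the semi-perimeter.
s = (8.1 + 6.5 + 13.5)/2 = 28.1/2 = 14.05
Area = √(s(s−a)(s−b)(s−c)) = √(14.05·5.95·7.55·0.55) ≈ √347.139 ≈ 18.6317
r ≈ 18.6317/14.05 ≈ 1.3261

r = 1.326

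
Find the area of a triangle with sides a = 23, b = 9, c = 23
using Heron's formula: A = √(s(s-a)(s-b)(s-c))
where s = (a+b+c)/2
s = (23 + 9 + 23)/2 = 55/2 = 27.5
s − a = 4.5, s − b = 18.5, s − c = 4.5
s(s−a)(s−b)(s−c) = 27.5·4.5·18.5·4.5 = 10302.1875
Area = √10302.1875 ≈ 101.5

s = 27.5, Area = 101.5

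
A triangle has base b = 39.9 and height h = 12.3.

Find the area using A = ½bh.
A = ½·b·h = ½·39.9·12.3 = ½·490.77 = 245.385

Area = 245.385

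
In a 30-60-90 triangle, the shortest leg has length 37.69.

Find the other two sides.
In a 30-60-90 triangle the sides are in ratio 1 : √3 : 2 (short leg : long leg : hypotenuse).
Long leg = 37.69·√3 ≈ 37.69·1.73205 ≈ 65.281
Hypotenuse = 2·37.69 = 75.38

Long leg = 37.69√3 = 65.28, Hypotenuse = 75.38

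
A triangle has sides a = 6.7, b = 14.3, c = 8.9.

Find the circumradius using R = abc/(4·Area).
First find the area with Heron's formula.
s = (6.7 + 14.3 + 8.9)/2 = 14.95
Area = √(s(s−a)(s−b)(s−c)) = √(14.95·8.25·0.65·6.05) ≈ √485.025 ≈ 22.0233
abc = 6.7·14.3·8.9 = 852.709
R = abc/(4·Area) ≈ 852.709/(4·22.0233) = 852.709/88.0931 ≈ 9.67963

R = 9.68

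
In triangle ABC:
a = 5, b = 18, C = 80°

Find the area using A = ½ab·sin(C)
A = ½·a·b·sin(C) = ½·5·18·sin(80°)
sin(80°) ≈ 0.984808
A ≈ ½·90·0.984808 = 45·0.984808 ≈ 44.3163

Area = 44.32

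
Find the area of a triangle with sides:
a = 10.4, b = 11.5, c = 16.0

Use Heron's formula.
s = (10.4 + 11.5 + 16.0)/2 = 37.9/2 = 18.95
s − a = 8.55, s − b = 7.45, s − c = 2.95
s(s−a)(s−b)(s−c) = 18.95·8.55·7.45·2.95 ≈ 3560.85
Area = √3560.85 ≈ 59.6729

Area = 59.67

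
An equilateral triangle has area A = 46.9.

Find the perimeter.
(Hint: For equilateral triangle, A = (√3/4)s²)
A = (√3/4)s²  ⇒  s² = 4A/√3 = 4·46.9/√3 = 187.6/1.73205 ≈ 108.311
s ≈ √108.311 ≈ 10.4073
Perimeter = 3s ≈ 3·10.4073 ≈ 31.2218

Perimeter = 31.22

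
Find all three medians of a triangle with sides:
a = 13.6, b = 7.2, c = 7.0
Median formula: m_a = ½√(2b² + 2c² − a²) (and cyclically). a² = 184.96, b² = 51.84, c² = 49.
m_a = ½√(2·51.84 + 2·49 − 184.96) = ½√16.72 ≈ ½·4.08901 ≈ 2.0445
m_b = ½√(2·184.96 + 2·49 − 51.84) = ½√416.08 ≈ ½·20.398 ≈ 10.199
m_c = ½√(2·184.96 + 2·51.84 − 49) = ½√424.6 ≈ ½·20.6058 ≈ 10.3029

m_a = 2.045, m_b = 10.2, m_c = 10.3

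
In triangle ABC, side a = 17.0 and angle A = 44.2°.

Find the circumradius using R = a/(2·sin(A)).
R = a/(2·sin(A)) = 17.0/(2·sin(44.2°))
sin(44.2°) ≈ 0.697165
R ≈ 17.0/(2·0.697165) = 17.0/1.39433 ≈ 12.1922

R = 12.19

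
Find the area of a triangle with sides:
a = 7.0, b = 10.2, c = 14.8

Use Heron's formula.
s = (7.0 + 10.2 + 14.8)/2 = 32/2 = 16
s − a = 9, s − b = 5.8, s − c = 1.2
s(s−a)(s−b)(s−c) = 16·9·5.8·1.2 ≈ 1002.24
Area = √1002.24 ≈ 31.6582

Area = 31.66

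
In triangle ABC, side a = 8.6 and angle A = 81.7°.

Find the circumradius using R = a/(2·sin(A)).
R = a/(2·sin(A)) = 8.6/(2·sin(81.7°))
sin(81.7°) ≈ 0.989526
R ≈ 8.6/(2·0.989526) = 8.6/1.97905 ≈ 4.34552

R = 4.346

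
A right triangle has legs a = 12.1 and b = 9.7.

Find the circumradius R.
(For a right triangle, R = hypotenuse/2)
Hypotenuse c = √(a² + b²) = √(146.41 + 94.09) = √240.5 ≈ 15.5081
R = c/2 ≈ 15.5081/2 ≈ 7.75403

R = 7.754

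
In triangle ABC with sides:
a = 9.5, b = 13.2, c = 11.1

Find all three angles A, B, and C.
Law of cosines for each angle (a² = 90.25, b² = 174.24, c² = 123.21):
cos(A) = (b² + c² − a²)/(2bc) = (174.24 + 123.21 − 90.25)/(2·13.2·11.1) = 207.2/293.04 ≈ 0.707071  ⇒  A ≈ 45.0029°
cos(B) = (a² + c² − b²)/(2ac) = (90.25 + 123.21 − 174.24)/(2·9.5·11.1) = 39.22/210.9 ≈ 0.185965  ⇒  B ≈ 79.2826°
cos(C) = (a² + b² − c²)/(2ab) = (90.25 + 174.24 − 123.21)/(2·9.5·13.2) = 141.28/250.8 ≈ 0.563317  ⇒  C ≈ 55.7145°
Check: A + B + C ≈ 180°

A = 45°, B = 79.28°, C = 55.71°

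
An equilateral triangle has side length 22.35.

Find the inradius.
r = Area/s with s the semi-perimeter.
Area = (√3/4)·22.35² = (√3/4)·499.5225 ≈ 0.433013·499.5225 ≈ 216.3
s = 3·22.35/2 = 33.525
r ≈ 216.3/33.525 ≈ 6.45189
(Equivalently r = side/(2√3) = 22.35/3.4641 ≈ 6.45189.)

r = 6.452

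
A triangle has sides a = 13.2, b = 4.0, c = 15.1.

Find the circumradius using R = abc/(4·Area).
First find the area with Heron's formula.
s = (13.2 + 4.0 + 15.1)/2 = 16.15
Area = √(s(s−a)(s−b)(s−c)) = √(16.15·2.95·12.15·1.05) ≈ √607.799 ≈ 24.6536
abc = 13.2·4.0·15.1 = 797.28
R = abc/(4·Area) ≈ 797.28/(4·24.6536) = 797.28/98.6143 ≈ 8.08483

R = 8.085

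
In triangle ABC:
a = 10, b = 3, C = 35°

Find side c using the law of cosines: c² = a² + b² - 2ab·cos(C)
c² = 10² + 3² − 2·10·3·cos(35°)
cos(35°) ≈ 0.819152
c² ≈ 100 + 9 − 60·(0.819152) ≈ 109 − 49.1491 ≈ 59.8509
c ≈ √59.8509 ≈ 7.73633

c = 7.736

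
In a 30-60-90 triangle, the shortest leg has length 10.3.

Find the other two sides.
In a 30-60-90 triangle the sides are in ratio 1 : √3 : 2 (short leg : long leg : hypotenuse).
Long leg = 10.3·√3 ≈ 10.3·1.73205 ≈ 17.8401
Hypotenuse = 2·10.3 = 20.6

Long leg = 10.3√3 = 17.84, Hypotenuse = 20.6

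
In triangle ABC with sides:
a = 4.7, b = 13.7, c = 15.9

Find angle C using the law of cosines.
c² = a² + b² − 2ab·cos(C)  ⇒  cos(C) = (a² + b² − c²)/(2ab)
cos(C) = (4.7² + 13.7² − 15.9²)/(2·4.7·13.7) = (22.09 + 187.69 − 252.81)/128.78 = -43.03/128.78 ≈ -0.334136
C = arccos(-0.334136) ≈ 109.52°

C = 109.5°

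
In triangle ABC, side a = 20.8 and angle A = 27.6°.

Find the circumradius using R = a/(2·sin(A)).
R = a/(2·sin(A)) = 20.8/(2·sin(27.6°))
sin(27.6°) ≈ 0.463296
R ≈ 20.8/(2·0.463296) = 20.8/0.926592 ≈ 22.4479

R = 22.45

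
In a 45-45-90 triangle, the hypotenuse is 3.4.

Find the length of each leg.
In a 45-45-90 triangle hypotenuse = leg·√2, so leg = hypotenuse/√2.
Leg = 3.4/√2 ≈ 3.4/1.41421 ≈ 2.40416

Each leg = 2.404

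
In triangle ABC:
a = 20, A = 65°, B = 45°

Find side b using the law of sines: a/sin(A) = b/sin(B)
a/sin(A) = b/sin(B)  ⇒  b = a·sin(B)/sin(A) = 20·sin(45°)/sin(65°)
sin(45°) ≈ 0.707107, sin(65°) ≈ 0.906308
b ≈ 20·0.707107/0.906308 ≈ 14.1421/0.906308 ≈ 15.6041

b = 15.6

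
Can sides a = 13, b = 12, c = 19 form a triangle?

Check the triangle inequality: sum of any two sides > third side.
a + b vs c: 13 + 12 = 25 > 19  ✓
a + c vs b: 13 + 19 = 32 > 12  ✓
b + c vs a: 12 + 19 = 31 > 13  ✓

Yes, triangle inequality satisfied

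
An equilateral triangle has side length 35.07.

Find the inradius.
r = Area/s with s the semi-perimeter.
Area = (√3/4)·35.07² = (√3/4)·1229.9049 ≈ 0.433013·1229.9049 ≈ 532.564
s = 3·35.07/2 = 52.605
r ≈ 532.564/52.605 ≈ 10.1238
(Equivalently r = side/(2√3) = 35.07/3.4641 ≈ 10.1238.)

r = 10.12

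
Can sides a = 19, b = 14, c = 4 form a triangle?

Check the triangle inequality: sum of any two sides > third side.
a + b vs c: 19 + 14 = 33 > 4  ✓
a + c vs b: 19 + 4 = 23 > 14  ✓
b + c vs a: 14 + 4 = 18 ≤ 19  ✗

No: 14 + 4 = 18 is not > 19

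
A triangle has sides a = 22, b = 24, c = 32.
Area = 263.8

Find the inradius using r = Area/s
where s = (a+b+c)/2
s = (22 + 24 + 32)/2 = 78/2 = 39
r = Area/s = 263.8/39 ≈ 6.7641

r = 6.764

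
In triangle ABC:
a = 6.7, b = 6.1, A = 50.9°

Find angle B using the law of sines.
a/sin(A) = b/sin(B)  ⇒  sin(B) = b·sin(A)/a = 6.1·sin(50.9°)/6.7
sin(50.9°) ≈ 0.776046
sin(B) ≈ 6.1·0.776046/6.7 ≈ 4.73388/6.7 ≈ 0.70655
B = arcsin(0.70655) ≈ 44.9549°
(Since b ≤ a we need B ≤ A, so the obtuse alternative 180° − 44.9549° ≈ 135.045° is rejected.)

B = 44.95°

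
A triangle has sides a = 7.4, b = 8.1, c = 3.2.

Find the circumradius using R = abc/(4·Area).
First find the area with Heron's formula.
s = (7.4 + 8.1 + 3.2)/2 = 9.35
Area = √(s(s−a)(s−b)(s−c)) = √(9.35·1.95·1.25·6.15) ≈ √140.162 ≈ 11.839
abc = 7.4·8.1·3.2 = 191.808
R = abc/(4·Area) ≈ 191.808/(4·11.839) = 191.808/47.3561 ≈ 4.05034

R = 4.05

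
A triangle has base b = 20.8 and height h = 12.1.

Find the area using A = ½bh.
A = ½·b·h = ½·20.8·12.1 = ½·251.68 = 125.84

Area = 125.84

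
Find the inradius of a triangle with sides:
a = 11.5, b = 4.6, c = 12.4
r = Area/s where s is the semi-perimeter.
s = (11.5 + 4.6 + 12.4)/2 = 28.5/2 = 14.25
Area = √(s(s−a)(s−b)(s−c)) = √(14.25·2.75·9.65·1.85) ≈ √699.595 ≈ 26.4499
r ≈ 26.4499/14.25 ≈ 1.85613

r = 1.856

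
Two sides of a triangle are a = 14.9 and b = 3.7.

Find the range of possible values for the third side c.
Triangle inequality: |a − b| < c < a + b
|a − b| = |14.9 − 3.7| = 11.2
a + b = 14.9 + 3.7 = 18.6

11.2 < c < 18.6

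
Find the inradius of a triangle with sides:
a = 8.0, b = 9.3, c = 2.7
r = Area/s where s is the semi-perimeter.
s = (8.0 + 9.3 + 2.7)/2 = 20/2 = 10
Area = √(s(s−a)(s−b)(s−c)) = √(10·2·0.7·7.3) ≈ √102.2 ≈ 10.1094
r ≈ 10.1094/10 ≈ 1.01094

r = 1.011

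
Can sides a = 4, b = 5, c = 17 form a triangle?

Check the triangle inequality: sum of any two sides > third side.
a + b vs c: 4 + 5 = 9 ≤ 17  ✗
a + c vs b: 4 + 17 = 21 > 5  ✓
b + c vs a: 5 + 17 = 22 > 4  ✓

No: 4 + 5 = 9 is not > 17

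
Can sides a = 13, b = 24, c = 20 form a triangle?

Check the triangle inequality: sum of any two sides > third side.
a + b vs c: 13 + 24 = 37 > 20  ✓
a + c vs b: 13 + 20 = 33 > 24  ✓
b + c vs a: 24 + 20 = 44 > 13  ✓

Yes, triangle inequality satisfied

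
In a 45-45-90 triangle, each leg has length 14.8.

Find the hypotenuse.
In a 45-45-90 triangle the sides are in ratio 1 : 1 : √2, so hypotenuse = leg·√2.
Hypotenuse = 14.8·√2 ≈ 14.8·1.41421 ≈ 20.9304

Hypotenuse = 14.8√2 = 20.93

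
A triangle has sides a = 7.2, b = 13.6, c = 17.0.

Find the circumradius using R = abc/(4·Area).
First find the area with Heron's formula.
s = (7.2 + 13.6 + 17.0)/2 = 18.9
Area = √(s(s−a)(s−b)(s−c)) = √(18.9·11.7·5.3·1.9) ≈ √2226.78 ≈ 47.1888
abc = 7.2·13.6·17.0 = 1664.64
R = abc/(4·Area) ≈ 1664.64/(4·47.1888) = 1664.64/188.755 ≈ 8.81905

R = 8.819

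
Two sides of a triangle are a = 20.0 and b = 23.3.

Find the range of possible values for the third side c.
Triangle inequality: |a − b| < c < a + b
|a − b| = |20.0 − 23.3| = 3.3
a + b = 20.0 + 23.3 = 43.3

3.3 < c < 43.3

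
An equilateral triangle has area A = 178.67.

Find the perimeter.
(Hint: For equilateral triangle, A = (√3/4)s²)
A = (√3/4)s²  ⇒  s² = 4A/√3 = 4·178.67/√3 = 714.68/1.73205 ≈ 412.621
s ≈ √412.621 ≈ 20.3131
Perimeter = 3s ≈ 3·20.3131 ≈ 60.9392

Perimeter = 60.94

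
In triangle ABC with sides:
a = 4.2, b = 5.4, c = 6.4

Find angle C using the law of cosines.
c² = a² + b² − 2ab·cos(C)  ⇒  cos(C) = (a² + b² − c²)/(2ab)
cos(C) = (4.2² + 5.4² − 6.4²)/(2·4.2·5.4) = (17.64 + 29.16 − 40.96)/45.36 = 5.84/45.36 ≈ 0.128748
C = arccos(0.128748) ≈ 82.6028°

C = 82.6°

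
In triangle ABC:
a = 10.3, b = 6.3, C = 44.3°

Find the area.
Two sides and the included angle (SAS): A = ½·a·b·sin(C) = ½·10.3·6.3·sin(44.3°)
sin(44.3°) ≈ 0.698415
A ≈ ½·64.89·0.698415 = 32.445·0.698415 ≈ 22.6601

Area = 22.66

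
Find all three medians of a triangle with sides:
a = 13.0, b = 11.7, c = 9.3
Median formula: m_a = ½√(2b² + 2c² − a²) (and cyclically). a² = 169, b² = 136.89, c² = 86.49.
m_a = ½√(2·136.89 + 2·86.49 − 169) = ½√277.76 ≈ ½·16.6661 ≈ 8.33307
m_b = ½√(2·169 + 2·86.49 − 136.89) = ½√374.09 ≈ ½·19.3414 ≈ 9.6707
m_c = ½√(2·169 + 2·136.89 − 86.49) = ½√525.29 ≈ ½·22.9192 ≈ 11.4596

m_a = 8.333, m_b = 9.671, m_c = 11.46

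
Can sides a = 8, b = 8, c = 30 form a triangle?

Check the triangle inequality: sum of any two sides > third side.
a + b vs c: 8 + 8 = 16 ≤ 30  ✗
a + c vs b: 8 + 30 = 38 > 8  ✓
b + c vs a: 8 + 30 = 38 > 8  ✓

No: 8 + 8 = 16 is not > 30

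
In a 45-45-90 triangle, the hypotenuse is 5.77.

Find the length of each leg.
In a 45-45-90 triangle hypotenuse = leg·√2, so leg = hypotenuse/√2.
Leg = 5.77/√2 ≈ 5.77/1.41421 ≈ 4.08001

Each leg = 4.08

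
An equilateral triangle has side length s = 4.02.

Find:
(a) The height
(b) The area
(a) The height splits the triangle into two 30-60-90 halves: h = s·√3/2 = 4.02·1.73205/2 ≈ 6.96284/2 ≈ 3.48142
(b) Area = (√3/4)·s² = (√3/4)·4.02² = (√3/4)·16.1604 ≈ 0.433013·16.1604 ≈ 6.99766

Height = 3.481, Area = 6.998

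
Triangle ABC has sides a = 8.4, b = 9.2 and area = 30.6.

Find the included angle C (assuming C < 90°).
Area = ½·a·b·sin(C)  ⇒  sin(C) = 2·Area/(a·b) = 2·30.6/(8.4·9.2) = 61.2/77.28 ≈ 0.791925
C = arcsin(0.791925) ≈ 52.3658° (taking the acute solution since C < 90°)

C = 52.37°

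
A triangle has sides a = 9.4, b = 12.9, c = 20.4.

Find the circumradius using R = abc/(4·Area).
First find the area with Heron's formula.
s = (9.4 + 12.9 + 20.4)/2 = 21.35
Area = √(s(s−a)(s−b)(s−c)) = √(21.35·11.95·8.45·0.95) ≈ √2048.08 ≈ 45.2557
abc = 9.4·12.9·20.4 = 2473.704
R = abc/(4·Area) ≈ 2473.704/(4·45.2557) = 2473.704/181.023 ≈ 13.6652

R = 13.67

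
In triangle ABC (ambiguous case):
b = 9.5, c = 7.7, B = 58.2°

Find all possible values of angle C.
b/sin(B) = c/sin(C)  ⇒  sin(C) = c·sin(B)/b = 7.7·sin(58.2°)/9.5
sin(58.2°) ≈ 0.849893
sin(C) ≈ 7.7·0.849893/9.5 ≈ 6.54417/9.5 ≈ 0.68886
Candidate 1: C₁ = arcsin(0.68886) ≈ 43.54°  →  A = 180° − 58.2° − 43.54° ≈ 78.26° > 0, valid
Candidate 2: C₂ = 180° − C₁ ≈ 136.46°  →  A = 180° − 58.2° − 136.46° ≈ -14.66° ≤ 0, not a valid triangle

C = 43.54° (one solution)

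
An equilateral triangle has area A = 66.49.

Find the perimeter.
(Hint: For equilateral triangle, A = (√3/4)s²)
A = (√3/4)s²  ⇒  s² = 4A/√3 = 4·66.49/√3 = 265.96/1.73205 ≈ 153.552
s ≈ √153.552 ≈ 12.3916
Perimeter = 3s ≈ 3·12.3916 ≈ 37.1748

Perimeter = 37.17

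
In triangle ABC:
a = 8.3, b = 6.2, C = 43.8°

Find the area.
Two sides and the included angle (SAS): A = ½·a·b·sin(C) = ½·8.3·6.2·sin(43.8°)
sin(43.8°) ≈ 0.692143
A ≈ ½·51.46·0.692143 = 25.73·0.692143 ≈ 17.8088

Area = 17.81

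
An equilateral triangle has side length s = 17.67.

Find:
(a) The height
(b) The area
(a) The height splits the triangle into two 30-60-90 halves: h = s·√3/2 = 17.67·1.73205/2 ≈ 30.6053/2 ≈ 15.3027
(b) Area = (√3/4)·s² = (√3/4)·17.67² = (√3/4)·312.2289 ≈ 0.433013·312.2289 ≈ 135.199

Height = 15.3, Area = 135.2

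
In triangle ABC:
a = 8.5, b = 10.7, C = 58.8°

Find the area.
Two sides and the included angle (SAS): A = ½·a·b·sin(C) = ½·8.5·10.7·sin(58.8°)
sin(58.8°) ≈ 0.855364
A ≈ ½·90.95·0.855364 = 45.475·0.855364 ≈ 38.8977

Area = 38.9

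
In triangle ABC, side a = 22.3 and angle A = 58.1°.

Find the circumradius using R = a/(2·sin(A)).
R = a/(2·sin(A)) = 22.3/(2·sin(58.1°))
sin(58.1°) ≈ 0.848972
R ≈ 22.3/(2·0.848972) = 22.3/1.69794 ≈ 13.1335

R = 13.13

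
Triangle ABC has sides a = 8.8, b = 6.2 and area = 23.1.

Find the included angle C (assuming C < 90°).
Area = ½·a·b·sin(C)  ⇒  sin(C) = 2·Area/(a·b) = 2·23.1/(8.8·6.2) = 46.2/54.56 ≈ 0.846774
C = arcsin(0.846774) ≈ 57.8625° (taking the acute solution since C < 90°)

C = 57.86°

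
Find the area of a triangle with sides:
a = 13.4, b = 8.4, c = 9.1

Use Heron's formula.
s = (13.4 + 8.4 + 9.1)/2 = 30.9/2 = 15.45
s − a = 2.05, s − b = 7.05, s − c = 6.35
s(s−a)(s−b)(s−c) = 15.45·2.05·7.05·6.35 ≈ 1417.9
Area = √1417.9 ≈ 37.655

Area = 37.65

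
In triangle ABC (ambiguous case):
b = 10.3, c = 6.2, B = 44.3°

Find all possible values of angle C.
b/sin(B) = c/sin(C)  ⇒  sin(C) = c·sin(B)/b = 6.2·sin(44.3°)/10.3
sin(44.3°) ≈ 0.698415
sin(C) ≈ 6.2·0.698415/10.3 ≈ 4.33017/10.3 ≈ 0.420405
Candidate 1: C₁ = arcsin(0.420405) ≈ 24.8602°  →  A = 180° − 44.3° − 24.8602° ≈ 110.84° > 0, valid
Candidate 2: C₂ = 180° − C₁ ≈ 155.14°  →  A = 180° − 44.3° − 155.14° ≈ -19.4398° ≤ 0, not a valid triangle

C = 24.86° (one solution)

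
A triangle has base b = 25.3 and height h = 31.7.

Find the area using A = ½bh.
A = ½·b·h = ½·25.3·31.7 = ½·802.01 = 401.005

Area = 401.005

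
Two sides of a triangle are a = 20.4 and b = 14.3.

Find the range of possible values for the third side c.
Triangle inequality: |a − b| < c < a + b
|a − b| = |20.4 − 14.3| = 6.1
a + b = 20.4 + 14.3 = 34.7

6.1 < c < 34.7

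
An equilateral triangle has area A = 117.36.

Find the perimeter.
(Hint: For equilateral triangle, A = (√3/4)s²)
A = (√3/4)s²  ⇒  s² = 4A/√3 = 4·117.36/√3 = 469.44/1.73205 ≈ 271.031
s ≈ √271.031 ≈ 16.463
Perimeter = 3s ≈ 3·16.463 ≈ 49.3891

Perimeter = 49.39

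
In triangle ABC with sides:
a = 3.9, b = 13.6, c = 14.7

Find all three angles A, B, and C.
Law of cosines for each angle (a² = 15.21, b² = 184.96, c² = 216.09):
cos(A) = (b² + c² − a²)/(2bc) = (184.96 + 216.09 − 15.21)/(2·13.6·14.7) = 385.84/399.84 ≈ 0.964986  ⇒  A ≈ 15.2067°
cos(B) = (a² + c² − b²)/(2ac) = (15.21 + 216.09 − 184.96)/(2·3.9·14.7) = 46.34/114.66 ≈ 0.404151  ⇒  B ≈ 66.162°
cos(C) = (a² + b² − c²)/(2ab) = (15.21 + 184.96 − 216.09)/(2·3.9·13.6) = -15.92/106.08 ≈ -0.150075  ⇒  C ≈ 98.6313°
Check: A + B + C ≈ 180°

A = 15.21°, B = 66.16°, C = 98.63°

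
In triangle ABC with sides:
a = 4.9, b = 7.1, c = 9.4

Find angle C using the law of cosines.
c² = a² + b² − 2ab·cos(C)  ⇒  cos(C) = (a² + b² − c²)/(2ab)
cos(C) = (4.9² + 7.1² − 9.4²)/(2·4.9·7.1) = (24.01 + 50.41 − 88.36)/69.58 = -13.94/69.58 ≈ -0.200345
C = arccos(-0.200345) ≈ 101.557°

C = 101.6°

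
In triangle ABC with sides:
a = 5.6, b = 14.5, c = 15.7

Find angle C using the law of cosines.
c² = a² + b² − 2ab·cos(C)  ⇒  cos(C) = (a² + b² − c²)/(2ab)
cos(C) = (5.6² + 14.5² − 15.7²)/(2·5.6·14.5) = (31.36 + 210.25 − 246.49)/162.4 = -4.88/162.4 ≈ -0.0300493
C = arccos(-0.0300493) ≈ 91.722°

C = 91.72°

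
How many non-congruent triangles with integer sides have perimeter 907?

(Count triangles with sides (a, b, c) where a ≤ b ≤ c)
Let a ≤ b ≤ c with a + b + c = 907. The only binding inequality is a + b > c, i.e. 907 − c > c, so c < 907/2; and c ≥ 907/3 since c is the largest side.
So 303 ≤ c ≤ 453. For each c, b runs from ⌈(907 − c)/2⌉ up to c (then a = 907 − b − c satisfies 1 ≤ a ≤ b automatically), giving c − ⌈(907 − c)/2⌉ + 1 choices.
Summing over c: 2 + 3 + 5 + 6 + … + 225 + 227  (151 terms, c = 303, …, 453) = 17252
Check (closed form: nearest integer to p²/48 for even p, (p+3)²/48 for odd p): (907+3)²/48 = 910²/48 = 828100/48 ≈ 17252.08 → 17252

17252 triangles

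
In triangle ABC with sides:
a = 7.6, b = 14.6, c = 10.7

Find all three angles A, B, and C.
Law of cosines for each angle (a² = 57.76, b² = 213.16, c² = 114.49):
cos(A) = (b² + c² − a²)/(2bc) = (213.16 + 114.49 − 57.76)/(2·14.6·10.7) = 269.89/312.44 ≈ 0.863814  ⇒  A ≈ 30.2525°
cos(B) = (a² + c² − b²)/(2ac) = (57.76 + 114.49 − 213.16)/(2·7.6·10.7) = -40.91/162.64 ≈ -0.251537  ⇒  B ≈ 104.568°
cos(C) = (a² + b² − c²)/(2ab) = (57.76 + 213.16 − 114.49)/(2·7.6·14.6) = 156.43/221.92 ≈ 0.704894  ⇒  C ≈ 45.179°
Check: A + B + C ≈ 180°

A = 30.25°, B = 104.6°, C = 45.18°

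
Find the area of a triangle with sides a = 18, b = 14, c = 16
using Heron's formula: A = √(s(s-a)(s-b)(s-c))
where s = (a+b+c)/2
s = (18 + 14 + 16)/2 = 48/2 = 24
s − a = 6, s − b = 10, s − c = 8
s(s−a)(s−b)(s−c) = 24·6·10·8 = 11520
Area = √11520 ≈ 107.331

s = 24.0, Area = 107.3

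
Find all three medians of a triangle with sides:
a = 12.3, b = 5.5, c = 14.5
Median formula: m_a = ½√(2b² + 2c² − a²) (and cyclically). a² = 151.29, b² = 30.25, c² = 210.25.
m_a = ½√(2·30.25 + 2·210.25 − 151.29) = ½√329.71 ≈ ½·18.1579 ≈ 9.07896
m_b = ½√(2·151.29 + 2·210.25 − 30.25) = ½√692.83 ≈ ½·26.3217 ≈ 13.1608
m_c = ½√(2·151.29 + 2·30.25 − 210.25) = ½√152.83 ≈ ½·12.3624 ≈ 6.18122

m_a = 9.079, m_b = 13.16, m_c = 6.181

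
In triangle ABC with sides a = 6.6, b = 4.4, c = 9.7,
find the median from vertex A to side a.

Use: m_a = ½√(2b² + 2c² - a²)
m_a = ½√(2·4.4² + 2·9.7² − 6.6²) = ½√(2·19.36 + 2·94.09 − 43.56) = ½√(38.72 + 188.18 − 43.56) = ½√183.34
√183.34 ≈ 13.5403, so m_a ≈ 6.77016

m_a = 6.77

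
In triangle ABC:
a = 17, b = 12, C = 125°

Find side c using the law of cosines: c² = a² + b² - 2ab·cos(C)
c² = 17² + 12² − 2·17·12·cos(125°)
cos(125°) ≈ -0.573576
c² ≈ 289 + 144 − 408·(-0.573576) ≈ 433 + 234.019 ≈ 667.019
c ≈ √667.019 ≈ 25.8267

c = 25.83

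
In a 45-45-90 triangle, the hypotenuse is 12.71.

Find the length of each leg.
In a 45-45-90 triangle hypotenuse = leg·√2, so leg = hypotenuse/√2.
Leg = 12.71/√2 ≈ 12.71/1.41421 ≈ 8.98733

Each leg = 8.987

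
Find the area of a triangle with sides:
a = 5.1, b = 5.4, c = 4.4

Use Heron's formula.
s = (5.1 + 5.4 + 4.4)/2 = 14.9/2 = 7.45
s − a = 2.35, s − b = 2.05, s − c = 3.05
s(s−a)(s−b)(s−c) = 7.45·2.35·2.05·3.05 ≈ 109.466
Area = √109.466 ≈ 10.4626

Area = 10.46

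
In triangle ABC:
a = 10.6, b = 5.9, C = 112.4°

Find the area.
Two sides and the included angle (SAS): A = ½·a·b·sin(C) = ½·10.6·5.9·sin(112.4°)
sin(112.4°) ≈ 0.924546
A ≈ ½·62.54·0.924546 = 31.27·0.924546 ≈ 28.9106

Area = 28.91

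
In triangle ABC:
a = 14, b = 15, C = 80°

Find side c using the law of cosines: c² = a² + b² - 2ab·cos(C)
c² = 14² + 15² − 2·14·15·cos(80°)
cos(80°) ≈ 0.173648
c² ≈ 196 + 225 − 420·(0.173648) ≈ 421 − 72.9322 ≈ 348.068
c ≈ √348.068 ≈ 18.6566

c = 18.66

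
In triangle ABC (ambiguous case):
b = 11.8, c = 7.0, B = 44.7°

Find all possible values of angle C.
b/sin(B) = c/sin(C)  ⇒  sin(C) = c·sin(B)/b = 7.0·sin(44.7°)/11.8
sin(44.7°) ≈ 0.703395
sin(C) ≈ 7.0·0.703395/11.8 ≈ 4.92376/11.8 ≈ 0.417268
Candidate 1: C₁ = arcsin(0.417268) ≈ 24.6622°  →  A = 180° − 44.7° − 24.6622° ≈ 110.638° > 0, valid
Candidate 2: C₂ = 180° − C₁ ≈ 155.338°  →  A = 180° − 44.7° − 155.338° ≈ -20.0378° ≤ 0, not a valid triangle

C = 24.66° (one solution)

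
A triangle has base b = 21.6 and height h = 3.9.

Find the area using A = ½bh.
A = ½·b·h = ½·21.6·3.9 = ½·84.24 = 42.12

Area = 42.12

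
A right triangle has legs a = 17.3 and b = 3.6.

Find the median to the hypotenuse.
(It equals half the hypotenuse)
Hypotenuse c = √(a² + b²) = √(299.29 + 12.96) = √312.25 ≈ 17.6706
Median to hypotenuse = c/2 ≈ 17.6706/2 ≈ 8.8353

Median = 8.835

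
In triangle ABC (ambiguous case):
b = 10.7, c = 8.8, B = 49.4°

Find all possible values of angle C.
b/sin(B) = c/sin(C)  ⇒  sin(C) = c·sin(B)/b = 8.8·sin(49.4°)/10.7
sin(49.4°) ≈ 0.759271
sin(C) ≈ 8.8·0.759271/10.7 ≈ 6.68159/10.7 ≈ 0.624447
Candidate 1: C₁ = arcsin(0.624447) ≈ 38.6416°  →  A = 180° − 49.4° − 38.6416° ≈ 91.9584° > 0, valid
Candidate 2: C₂ = 180° − C₁ ≈ 141.358°  →  A = 180° − 49.4° − 141.358° ≈ -10.7584° ≤ 0, not a valid triangle

C = 38.64° (one solution)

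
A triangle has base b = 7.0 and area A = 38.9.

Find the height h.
A = ½·b·h  ⇒  h = 2A/b = 2·38.9/7.0 = 77.8/7.0 ≈ 11.1143

h = 11.11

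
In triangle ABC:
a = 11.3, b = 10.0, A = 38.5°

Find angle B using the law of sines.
a/sin(A) = b/sin(B)  ⇒  sin(B) = b·sin(A)/a = 10.0·sin(38.5°)/11.3
sin(38.5°) ≈ 0.622515
sin(B) ≈ 10.0·0.622515/11.3 ≈ 6.22515/11.3 ≈ 0.550898
B = arcsin(0.550898) ≈ 33.4286°
(Since b ≤ a we need B ≤ A, so the obtuse alternative 180° − 33.4286° ≈ 146.571° is rejected.)

B = 33.43°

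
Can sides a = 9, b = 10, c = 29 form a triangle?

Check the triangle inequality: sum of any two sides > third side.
a + b vs c: 9 + 10 = 19 ≤ 29  ✗
a + c vs b: 9 + 29 = 38 > 10  ✓
b + c vs a: 10 + 29 = 39 > 9  ✓

No: 9 + 10 = 19 is not > 29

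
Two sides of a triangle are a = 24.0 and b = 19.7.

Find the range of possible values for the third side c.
Triangle inequality: |a − b| < c < a + b
|a − b| = |24.0 − 19.7| = 4.3
a + b = 24.0 + 19.7 = 43.7

4.3 < c < 43.7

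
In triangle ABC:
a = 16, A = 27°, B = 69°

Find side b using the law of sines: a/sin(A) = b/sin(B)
a/sin(A) = b/sin(B)  ⇒  b = a·sin(B)/sin(A) = 16·sin(69°)/sin(27°)
sin(69°) ≈ 0.93358, sin(27°) ≈ 0.45399
b ≈ 16·0.93358/0.45399 ≈ 14.9373/0.45399 ≈ 32.9022

b = 32.9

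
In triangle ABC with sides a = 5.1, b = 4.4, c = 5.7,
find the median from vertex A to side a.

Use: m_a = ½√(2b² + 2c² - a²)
m_a = ½√(2·4.4² + 2·5.7² − 5.1²) = ½√(2·19.36 + 2·32.49 − 26.01) = ½√(38.72 + 64.98 − 26.01) = ½√77.69
√77.69 ≈ 8.81419, so m_a ≈ 4.4071

m_a = 4.407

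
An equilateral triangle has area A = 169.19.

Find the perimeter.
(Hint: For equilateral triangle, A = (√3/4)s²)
A = (√3/4)s²  ⇒  s² = 4A/√3 = 4·169.19/√3 = 676.76/1.73205 ≈ 390.728
s ≈ √390.728 ≈ 19.7668
Perimeter = 3s ≈ 3·19.7668 ≈ 59.3005

Perimeter = 59.3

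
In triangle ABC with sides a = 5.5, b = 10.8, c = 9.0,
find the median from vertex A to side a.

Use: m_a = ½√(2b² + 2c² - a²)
m_a = ½√(2·10.8² + 2·9.0² − 5.5²) = ½√(2·116.64 + 2·81 − 30.25) = ½√(233.28 + 162 − 30.25) = ½√365.03
√365.03 ≈ 19.1058, so m_a ≈ 9.55288

m_a = 9.553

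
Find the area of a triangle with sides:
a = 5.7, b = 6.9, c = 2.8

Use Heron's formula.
s = (5.7 + 6.9 + 2.8)/2 = 15.4/2 = 7.7
s − a = 2, s − b = 0.8, s − c = 4.9
s(s−a)(s−b)(s−c) = 7.7·2·0.8·4.9 ≈ 60.368
Area = √60.368 ≈ 7.76968

Area = 7.77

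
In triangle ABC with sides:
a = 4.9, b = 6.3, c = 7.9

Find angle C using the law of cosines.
c² = a² + b² − 2ab·cos(C)  ⇒  cos(C) = (a² + b² − c²)/(2ab)
cos(C) = (4.9² + 6.3² − 7.9²)/(2·4.9·6.3) = (24.01 + 39.69 − 62.41)/61.74 = 1.29/61.74 ≈ 0.0208941
C = arccos(0.0208941) ≈ 88.8028°

C = 88.8°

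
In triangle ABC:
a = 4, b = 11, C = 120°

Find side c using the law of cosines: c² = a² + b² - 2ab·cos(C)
c² = 4² + 11² − 2·4·11·cos(120°)
cos(120°) ≈ -0.5
c² ≈ 16 + 121 − 88·(-0.5) ≈ 137 + 44 ≈ 181
c ≈ √181 ≈ 13.4536

c = 13.45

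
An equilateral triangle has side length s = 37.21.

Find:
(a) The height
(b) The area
(a) The height splits the triangle into two 30-60-90 halves: h = s·√3/2 = 37.21·1.73205/2 ≈ 64.4496/2 ≈ 32.2248
(b) Area = (√3/4)·s² = (√3/4)·37.21² = (√3/4)·1384.5841 ≈ 0.433013·1384.5841 ≈ 599.543

Height = 32.22, Area = 599.5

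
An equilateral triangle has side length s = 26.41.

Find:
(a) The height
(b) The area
(a) The height splits the triangle into two 30-60-90 halves: h = s·√3/2 = 26.41·1.73205/2 ≈ 45.7435/2 ≈ 22.8717
(b) Area = (√3/4)·s² = (√3/4)·26.41² = (√3/4)·697.4881 ≈ 0.433013·697.4881 ≈ 302.021

Height = 22.87, Area = 302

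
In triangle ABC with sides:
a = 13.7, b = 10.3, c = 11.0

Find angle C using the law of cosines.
c² = a² + b² − 2ab·cos(C)  ⇒  cos(C) = (a² + b² − c²)/(2ab)
cos(C) = (13.7² + 10.3² − 11.0²)/(2·13.7·10.3) = (187.69 + 106.09 − 121)/282.22 = 172.78/282.22 ≈ 0.612217
C = arccos(0.612217) ≈ 52.25°

C = 52.25°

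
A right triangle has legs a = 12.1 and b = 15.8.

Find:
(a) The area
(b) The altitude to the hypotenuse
(a) The legs are perpendicular, so Area = ½·a·b = ½·12.1·15.8 = ½·191.18 = 95.59
(b) Hypotenuse c = √(a² + b²) = √(146.41 + 249.64) = √396.05 ≈ 19.901
    Area = ½·c·h_c  ⇒  h_c = 2·Area/c = 191.18/19.901 ≈ 9.60655

Area = 95.59, h_c = 9.607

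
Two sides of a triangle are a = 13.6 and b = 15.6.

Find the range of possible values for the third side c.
Triangle inequality: |a − b| < c < a + b
|a − b| = |13.6 − 15.6| = 2
a + b = 13.6 + 15.6 = 29.2

2 < c < 29.2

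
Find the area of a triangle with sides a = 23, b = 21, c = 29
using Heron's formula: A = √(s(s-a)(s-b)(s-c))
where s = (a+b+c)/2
s = (23 + 21 + 29)/2 = 73/2 = 36.5
s − a = 13.5, s − b = 15.5, s − c = 7.5
s(s−a)(s−b)(s−c) = 36.5·13.5·15.5·7.5 = 57282.1875
Area = √57282.1875 ≈ 239.337

s = 36.5, Area = 239.3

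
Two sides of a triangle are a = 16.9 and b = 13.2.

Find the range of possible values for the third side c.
Triangle inequality: |a − b| < c < a + b
|a − b| = |16.9 − 13.2| = 3.7
a + b = 16.9 + 13.2 = 30.1

3.7 < c < 30.1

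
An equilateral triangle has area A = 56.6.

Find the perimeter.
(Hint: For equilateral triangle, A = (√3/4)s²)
A = (√3/4)s²  ⇒  s² = 4A/√3 = 4·56.6/√3 = 226.4/1.73205 ≈ 130.712
s ≈ √130.712 ≈ 11.4329
Perimeter = 3s ≈ 3·11.4329 ≈ 34.2988

Perimeter = 34.3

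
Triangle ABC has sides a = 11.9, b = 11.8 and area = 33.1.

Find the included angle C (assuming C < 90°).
Area = ½·a·b·sin(C)  ⇒  sin(C) = 2·Area/(a·b) = 2·33.1/(11.9·11.8) = 66.2/140.42 ≈ 0.471443
C = arcsin(0.471443) ≈ 28.128° (taking the acute solution since C < 90°)

C = 28.13°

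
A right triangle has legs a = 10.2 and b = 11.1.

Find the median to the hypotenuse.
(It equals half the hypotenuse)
Hypotenuse c = √(a² + b²) = √(104.04 + 123.21) = √227.25 ≈ 15.0748
Median to hypotenuse = c/2 ≈ 15.0748/2 ≈ 7.53741

Median = 7.537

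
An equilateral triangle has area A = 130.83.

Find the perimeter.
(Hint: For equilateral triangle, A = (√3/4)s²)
A = (√3/4)s²  ⇒  s² = 4A/√3 = 4·130.83/√3 = 523.32/1.73205 ≈ 302.139
s ≈ √302.139 ≈ 17.3821
Perimeter = 3s ≈ 3·17.3821 ≈ 52.1464

Perimeter = 52.15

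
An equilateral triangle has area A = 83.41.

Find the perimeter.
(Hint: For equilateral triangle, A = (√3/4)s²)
A = (√3/4)s²  ⇒  s² = 4A/√3 = 4·83.41/√3 = 333.64/1.73205 ≈ 192.627
s ≈ √192.627 ≈ 13.879
Perimeter = 3s ≈ 3·13.879 ≈ 41.6371

Perimeter = 41.64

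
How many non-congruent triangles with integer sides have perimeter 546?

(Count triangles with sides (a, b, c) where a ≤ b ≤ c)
Let a ≤ b ≤ c with a + b + c = 546. The only binding inequality is a + b > c, i.e. 546 − c > c, so c < 546/2; and c ≥ 546/3 since c is the largest side.
So 182 ≤ c ≤ 272. For each c, b runs from ⌈(546 − c)/2⌉ up to c (then a = 546 − b − c satisfies 1 ≤ a ≤ b automatically), giving c − ⌈(546 − c)/2⌉ + 1 choices.
Summing over c: 1 + 2 + 4 + 5 + … + 134 + 136  (91 terms, c = 182, …, 272) = 6211
Check (closed form: nearest integer to p²/48 for even p, (p+3)²/48 for odd p): 546²/48 = 298116/48 ≈ 6210.75 → 6211

6211 triangles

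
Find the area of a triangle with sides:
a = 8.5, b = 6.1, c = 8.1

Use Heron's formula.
s = (8.5 + 6.1 + 8.1)/2 = 22.7/2 = 11.35
s − a = 2.85, s − b = 5.25, s − c = 3.25
s(s−a)(s−b)(s−c) = 11.35·2.85·5.25·3.25 ≈ 551.929
Area = √551.929 ≈ 23.4932

Area = 23.49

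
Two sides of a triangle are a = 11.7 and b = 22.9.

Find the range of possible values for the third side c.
Triangle inequality: |a − b| < c < a + b
|a − b| = |11.7 − 22.9| = 11.2
a + b = 11.7 + 22.9 = 34.6

11.2 < c < 34.6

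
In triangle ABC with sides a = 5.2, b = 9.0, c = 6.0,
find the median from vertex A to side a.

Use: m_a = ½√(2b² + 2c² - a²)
m_a = ½√(2·9.0² + 2·6.0² − 5.2²) = ½√(2·81 + 2·36 − 27.04) = ½√(162 + 72 − 27.04) = ½√206.96
√206.96 ≈ 14.3861, so m_a ≈ 7.19305

m_a = 7.193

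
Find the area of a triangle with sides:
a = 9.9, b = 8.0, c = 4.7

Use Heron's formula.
s = (9.9 + 8.0 + 4.7)/2 = 22.6/2 = 11.3
s − a = 1.4, s − b = 3.3, s − c = 6.6
s(s−a)(s−b)(s−c) = 11.3·1.4·3.3·6.6 ≈ 344.56
Area = √344.56 ≈ 18.5623

Area = 18.56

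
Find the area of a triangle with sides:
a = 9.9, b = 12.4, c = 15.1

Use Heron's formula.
s = (9.9 + 12.4 + 15.1)/2 = 37.4/2 = 18.7
s − a = 8.8, s − b = 6.3, s − c = 3.6
s(s−a)(s−b)(s−c) = 18.7·8.8·6.3·3.6 ≈ 3732.22
Area = √3732.22 ≈ 61.0919

Area = 61.09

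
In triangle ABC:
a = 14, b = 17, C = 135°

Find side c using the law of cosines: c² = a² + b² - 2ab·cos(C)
c² = 14² + 17² − 2·14·17·cos(135°)
cos(135°) ≈ -0.707107
c² ≈ 196 + 289 − 476·(-0.707107) ≈ 485 + 336.583 ≈ 821.583
c ≈ √821.583 ≈ 28.6633

c = 28.66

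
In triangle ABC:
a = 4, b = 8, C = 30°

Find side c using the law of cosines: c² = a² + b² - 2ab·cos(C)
c² = 4² + 8² − 2·4·8·cos(30°)
cos(30°) ≈ 0.866025
c² ≈ 16 + 64 − 64·(0.866025) ≈ 80 − 55.4256 ≈ 24.5744
c ≈ √24.5744 ≈ 4.95725

c = 4.957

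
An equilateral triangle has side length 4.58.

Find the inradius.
r = Area/s with s the semi-perimeter.
Area = (√3/4)·4.58² = (√3/4)·20.9764 ≈ 0.433013·20.9764 ≈ 9.08305
s = 3·4.58/2 = 6.87
r ≈ 9.08305/6.87 ≈ 1.32213
(Equivalently r = side/(2√3) = 4.58/3.4641 ≈ 1.32213.)

r = 1.322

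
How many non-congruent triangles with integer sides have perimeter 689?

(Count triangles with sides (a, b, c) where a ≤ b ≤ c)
Let a ≤ b ≤ c with a + b + c = 689. The only binding inequality is a + b > c, i.e. 689 − c > c, so c < 689/2; and c ≥ 689/3 since c is the largest side.
So 230 ≤ c ≤ 344. For each c, b runs from ⌈(689 − c)/2⌉ up to c (then a = 689 − b − c satisfies 1 ≤ a ≤ b automatically), giving c − ⌈(689 − c)/2⌉ + 1 choices.
Summing over c: 1 + 3 + 4 + 6 + … + 171 + 172  (115 terms, c = 230, …, 344) = 9976
Check (closed form: nearest integer to p²/48 for even p, (p+3)²/48 for odd p): (689+3)²/48 = 692²/48 = 478864/48 ≈ 9976.33 → 9976

9976 triangles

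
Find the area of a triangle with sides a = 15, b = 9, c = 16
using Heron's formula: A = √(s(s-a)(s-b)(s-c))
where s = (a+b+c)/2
s = (15 + 9 + 16)/2 = 40/2 = 20
s − a = 5, s − b = 11, s − c = 4
s(s−a)(s−b)(s−c) = 20·5·11·4 = 4400
Area = √4400 ≈ 66.3325

s = 20.0, Area = 66.33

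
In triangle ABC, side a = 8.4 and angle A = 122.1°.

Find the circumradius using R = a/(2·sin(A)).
R = a/(2·sin(A)) = 8.4/(2·sin(122.1°))
sin(122.1°) ≈ 0.847122
R ≈ 8.4/(2·0.847122) = 8.4/1.69424 ≈ 4.95796

R = 4.958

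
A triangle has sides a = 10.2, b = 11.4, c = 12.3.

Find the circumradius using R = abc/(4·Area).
First find the area with Heron's formula.
s = (10.2 + 11.4 + 12.3)/2 = 16.95
Area = √(s(s−a)(s−b)(s−c)) = √(16.95·6.75·5.55·4.65) ≈ √2952.7 ≈ 54.3388
abc = 10.2·11.4·12.3 = 1430.244
R = abc/(4·Area) ≈ 1430.244/(4·54.3388) = 1430.244/217.355 ≈ 6.58022

R = 6.58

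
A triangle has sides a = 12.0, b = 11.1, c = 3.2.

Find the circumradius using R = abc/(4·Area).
First find the area with Heron's formula.
s = (12.0 + 11.1 + 3.2)/2 = 13.15
Area = √(s(s−a)(s−b)(s−c)) = √(13.15·1.15·2.05·9.95) ≈ √308.461 ≈ 17.5631
abc = 12.0·11.1·3.2 = 426.24
R = abc/(4·Area) ≈ 426.24/(4·17.5631) = 426.24/70.2523 ≈ 6.06728

R = 6.067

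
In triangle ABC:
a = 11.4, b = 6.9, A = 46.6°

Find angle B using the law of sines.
a/sin(A) = b/sin(B)  ⇒  sin(B) = b·sin(A)/a = 6.9·sin(46.6°)/11.4
sin(46.6°) ≈ 0.726575
sin(B) ≈ 6.9·0.726575/11.4 ≈ 5.01337/11.4 ≈ 0.439769
B = arcsin(0.439769) ≈ 26.0891°
(Since b ≤ a we need B ≤ A, so the obtuse alternative 180° − 26.0891° ≈ 153.911° is rejected.)

B = 26.09°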